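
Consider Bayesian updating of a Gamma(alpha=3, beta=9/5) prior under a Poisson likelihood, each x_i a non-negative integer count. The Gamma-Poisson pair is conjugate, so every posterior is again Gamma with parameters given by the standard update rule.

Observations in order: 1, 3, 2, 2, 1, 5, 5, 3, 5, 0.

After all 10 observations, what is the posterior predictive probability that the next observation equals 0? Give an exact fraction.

obs 1: x=1 → posterior Gamma(4, 14/5)
obs 2: x=3 → posterior Gamma(7, 19/5)
obs 3: x=2 → posterior Gamma(9, 24/5)
obs 4: x=2 → posterior Gamma(11, 29/5)
obs 5: x=1 → posterior Gamma(12, 34/5)
obs 6: x=5 → posterior Gamma(17, 39/5)
obs 7: x=5 → posterior Gamma(22, 44/5)
obs 8: x=3 → posterior Gamma(25, 49/5)
obs 9: x=5 → posterior Gamma(30, 54/5)
obs 10: x=0 → posterior Gamma(30, 59/5)

133524312114275664899926313757566191470823300027804201/1532495540865888858358347027150309183618739122183602176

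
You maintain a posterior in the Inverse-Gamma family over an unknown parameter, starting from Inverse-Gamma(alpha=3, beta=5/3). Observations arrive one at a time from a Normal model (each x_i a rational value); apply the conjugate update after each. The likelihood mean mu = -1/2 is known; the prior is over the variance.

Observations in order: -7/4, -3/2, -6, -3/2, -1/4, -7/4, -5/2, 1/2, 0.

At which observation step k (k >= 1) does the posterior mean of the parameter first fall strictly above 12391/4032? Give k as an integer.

k = 3

obs 1: x=-7/4 → posterior Inverse-Gamma(7/2, 235/96)
obs 2: x=-3/2 → posterior Inverse-Gamma(4, 283/96)
obs 3: x=-6 → posterior Inverse-Gamma(9/2, 1735/96)
obs 4: x=-3/2 → posterior Inverse-Gamma(5, 1783/96)
obs 5: x=-1/4 → posterior Inverse-Gamma(11/2, 893/48)
obs 6: x=-7/4 → posterior Inverse-Gamma(6, 1861/96)
obs 7: x=-5/2 → posterior Inverse-Gamma(13/2, 2053/96)
obs 8: x=1/2 → posterior Inverse-Gamma(7, 2101/96)
obs 9: x=0 → posterior Inverse-Gamma(15/2, 2113/96)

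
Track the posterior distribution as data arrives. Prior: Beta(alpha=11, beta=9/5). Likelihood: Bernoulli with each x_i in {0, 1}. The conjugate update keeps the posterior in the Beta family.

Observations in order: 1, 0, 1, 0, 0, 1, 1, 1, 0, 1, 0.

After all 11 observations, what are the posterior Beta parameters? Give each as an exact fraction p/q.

obs 1: x=1 → posterior Beta(12, 9/5)
obs 2: x=0 → posterior Beta(12, 14/5)
obs 3: x=1 → posterior Beta(13, 14/5)
obs 4: x=0 → posterior Beta(13, 19/5)
obs 5: x=0 → posterior Beta(13, 24/5)
obs 6: x=1 → posterior Beta(14, 24/5)
obs 7: x=1 → posterior Beta(15, 24/5)
obs 8: x=1 → posterior Beta(16, 24/5)
obs 9: x=0 → posterior Beta(16, 29/5)
obs 10: x=1 → posterior Beta(17, 29/5)
obs 11: x=0 → posterior Beta(17, 34/5)

alpha=17, beta=34/5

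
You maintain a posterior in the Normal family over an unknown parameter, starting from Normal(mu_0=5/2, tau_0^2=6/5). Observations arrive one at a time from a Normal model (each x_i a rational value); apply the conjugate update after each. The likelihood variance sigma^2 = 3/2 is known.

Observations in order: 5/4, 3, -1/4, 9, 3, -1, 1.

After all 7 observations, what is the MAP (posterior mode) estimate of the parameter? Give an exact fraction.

51/22

obs 1: x=5/4 → posterior Normal(35/18, 2/3)
obs 2: x=3 → posterior Normal(59/26, 6/13)
obs 3: x=-1/4 → posterior Normal(57/34, 6/17)
obs 4: x=9 → posterior Normal(43/14, 2/7)
obs 5: x=3 → posterior Normal(153/50, 6/25)
obs 6: x=-1 → posterior Normal(5/2, 6/29)
obs 7: x=1 → posterior Normal(51/22, 2/11)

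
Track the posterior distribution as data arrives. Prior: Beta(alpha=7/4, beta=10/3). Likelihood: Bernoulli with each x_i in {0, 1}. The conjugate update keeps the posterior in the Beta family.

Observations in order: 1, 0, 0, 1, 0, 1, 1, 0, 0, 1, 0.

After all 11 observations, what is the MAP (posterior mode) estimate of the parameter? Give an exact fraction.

69/169

obs 1: x=1 → posterior Beta(11/4, 10/3)
obs 2: x=0 → posterior Beta(11/4, 13/3)
obs 3: x=0 → posterior Beta(11/4, 16/3)
obs 4: x=1 → posterior Beta(15/4, 16/3)
obs 5: x=0 → posterior Beta(15/4, 19/3)
obs 6: x=1 → posterior Beta(19/4, 19/3)
obs 7: x=1 → posterior Beta(23/4, 19/3)
obs 8: x=0 → posterior Beta(23/4, 22/3)
obs 9: x=0 → posterior Beta(23/4, 25/3)
obs 10: x=1 → posterior Beta(27/4, 25/3)
obs 11: x=0 → posterior Beta(27/4, 28/3)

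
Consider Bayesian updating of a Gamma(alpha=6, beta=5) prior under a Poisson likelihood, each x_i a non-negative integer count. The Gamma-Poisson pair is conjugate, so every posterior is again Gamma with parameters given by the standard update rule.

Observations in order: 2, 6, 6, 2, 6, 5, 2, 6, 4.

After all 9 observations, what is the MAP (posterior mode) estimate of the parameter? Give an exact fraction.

22/7

obs 1: x=2 → posterior Gamma(8, 6)
obs 2: x=6 → posterior Gamma(14, 7)
obs 3: x=6 → posterior Gamma(20, 8)
obs 4: x=2 → posterior Gamma(22, 9)
obs 5: x=6 → posterior Gamma(28, 10)
obs 6: x=5 → posterior Gamma(33, 11)
obs 7: x=2 → posterior Gamma(35, 12)
obs 8: x=6 → posterior Gamma(41, 13)
obs 9: x=4 → posterior Gamma(45, 14)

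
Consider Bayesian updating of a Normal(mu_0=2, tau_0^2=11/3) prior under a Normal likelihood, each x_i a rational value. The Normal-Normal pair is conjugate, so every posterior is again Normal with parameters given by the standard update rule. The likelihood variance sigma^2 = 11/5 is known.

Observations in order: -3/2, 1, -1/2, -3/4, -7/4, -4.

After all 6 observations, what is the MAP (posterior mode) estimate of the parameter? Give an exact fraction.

-21/22

obs 1: x=-3/2 → posterior Normal(-3/16, 11/8)
obs 2: x=1 → posterior Normal(7/26, 11/13)
obs 3: x=-1/2 → posterior Normal(1/18, 11/18)
obs 4: x=-3/4 → posterior Normal(-11/92, 11/23)
obs 5: x=-7/4 → posterior Normal(-23/56, 11/28)
obs 6: x=-4 → posterior Normal(-21/22, 1/3)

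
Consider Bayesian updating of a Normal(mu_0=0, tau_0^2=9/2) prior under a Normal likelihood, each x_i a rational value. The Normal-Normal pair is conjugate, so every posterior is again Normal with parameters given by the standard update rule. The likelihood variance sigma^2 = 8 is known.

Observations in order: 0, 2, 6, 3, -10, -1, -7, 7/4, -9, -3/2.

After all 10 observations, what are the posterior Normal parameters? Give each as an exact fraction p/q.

mu_0=-567/424, tau_0^2=36/53

obs 1: x=0 → posterior Normal(0, 72/25)
obs 2: x=2 → posterior Normal(9/17, 36/17)
obs 3: x=6 → posterior Normal(72/43, 72/43)
obs 4: x=3 → posterior Normal(99/52, 18/13)
obs 5: x=-10 → posterior Normal(9/61, 72/61)
obs 6: x=-1 → posterior Normal(0, 36/35)
obs 7: x=-7 → posterior Normal(-63/79, 72/79)
obs 8: x=7/4 → posterior Normal(-189/352, 9/11)
obs 9: x=-9 → posterior Normal(-513/388, 72/97)
obs 10: x=-3/2 → posterior Normal(-567/424, 36/53)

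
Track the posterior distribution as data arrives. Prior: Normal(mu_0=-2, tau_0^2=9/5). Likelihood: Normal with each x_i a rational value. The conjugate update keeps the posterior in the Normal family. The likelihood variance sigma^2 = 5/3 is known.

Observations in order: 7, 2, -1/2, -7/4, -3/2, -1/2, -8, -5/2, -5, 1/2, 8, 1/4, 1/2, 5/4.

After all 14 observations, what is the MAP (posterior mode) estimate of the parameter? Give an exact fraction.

-227/1612

obs 1: x=7 → posterior Normal(139/52, 45/52)
obs 2: x=2 → posterior Normal(193/79, 45/79)
obs 3: x=-1/2 → posterior Normal(359/212, 45/106)
obs 4: x=-7/4 → posterior Normal(529/532, 45/133)
obs 5: x=-3/2 → posterior Normal(367/640, 9/32)
obs 6: x=-1/2 → posterior Normal(313/748, 45/187)
obs 7: x=-8 → posterior Normal(-551/856, 45/214)
obs 8: x=-5/2 → posterior Normal(-821/964, 45/241)
obs 9: x=-5 → posterior Normal(-1361/1072, 45/268)
obs 10: x=1/2 → posterior Normal(-1307/1180, 9/59)
obs 11: x=8 → posterior Normal(-443/1288, 45/322)
obs 12: x=1/4 → posterior Normal(-104/349, 45/349)
obs 13: x=1/2 → posterior Normal(-181/752, 45/376)
obs 14: x=5/4 → posterior Normal(-227/1612, 45/403)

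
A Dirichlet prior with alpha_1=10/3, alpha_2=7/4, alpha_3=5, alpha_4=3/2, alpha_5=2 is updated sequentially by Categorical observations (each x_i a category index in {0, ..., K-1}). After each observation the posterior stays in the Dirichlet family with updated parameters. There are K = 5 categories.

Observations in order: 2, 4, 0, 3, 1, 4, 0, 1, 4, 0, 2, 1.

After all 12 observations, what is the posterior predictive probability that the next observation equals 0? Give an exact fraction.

76/307

obs 1: x=2 → posterior Dirichlet(10/3, 7/4, 6, 3/2, 2)
obs 2: x=4 → posterior Dirichlet(10/3, 7/4, 6, 3/2, 3)
obs 3: x=0 → posterior Dirichlet(13/3, 7/4, 6, 3/2, 3)
obs 4: x=3 → posterior Dirichlet(13/3, 7/4, 6, 5/2, 3)
obs 5: x=1 → posterior Dirichlet(13/3, 11/4, 6, 5/2, 3)
obs 6: x=4 → posterior Dirichlet(13/3, 11/4, 6, 5/2, 4)
obs 7: x=0 → posterior Dirichlet(16/3, 11/4, 6, 5/2, 4)
obs 8: x=1 → posterior Dirichlet(16/3, 15/4, 6, 5/2, 4)
obs 9: x=4 → posterior Dirichlet(16/3, 15/4, 6, 5/2, 5)
obs 10: x=0 → posterior Dirichlet(19/3, 15/4, 6, 5/2, 5)
obs 11: x=2 → posterior Dirichlet(19/3, 15/4, 7, 5/2, 5)
obs 12: x=1 → posterior Dirichlet(19/3, 19/4, 7, 5/2, 5)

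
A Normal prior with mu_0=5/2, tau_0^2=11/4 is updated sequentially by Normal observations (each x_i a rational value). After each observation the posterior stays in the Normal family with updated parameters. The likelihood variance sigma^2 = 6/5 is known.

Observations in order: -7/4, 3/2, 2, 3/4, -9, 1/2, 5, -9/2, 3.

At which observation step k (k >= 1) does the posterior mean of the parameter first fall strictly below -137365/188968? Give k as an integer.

k = 5

obs 1: x=-7/4 → posterior Normal(-145/316, 66/79)
obs 2: x=3/2 → posterior Normal(185/536, 33/67)
obs 3: x=2 → posterior Normal(625/756, 22/63)
obs 4: x=3/4 → posterior Normal(395/488, 33/122)
obs 5: x=-9 → posterior Normal(-595/598, 66/299)
obs 6: x=1/2 → posterior Normal(-45/59, 11/59)
obs 7: x=5 → posterior Normal(5/409, 66/409)
obs 8: x=-9/2 → posterior Normal(-485/928, 33/232)
obs 9: x=3 → posterior Normal(-155/1038, 22/173)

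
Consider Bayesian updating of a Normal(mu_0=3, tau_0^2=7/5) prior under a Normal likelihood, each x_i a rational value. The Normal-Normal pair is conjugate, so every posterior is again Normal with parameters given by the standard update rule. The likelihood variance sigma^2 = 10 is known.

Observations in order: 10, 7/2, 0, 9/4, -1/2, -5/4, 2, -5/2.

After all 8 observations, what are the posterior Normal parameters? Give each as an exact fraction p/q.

mu_0=489/212, tau_0^2=35/53

obs 1: x=10 → posterior Normal(220/57, 70/57)
obs 2: x=7/2 → posterior Normal(489/128, 35/32)
obs 3: x=0 → posterior Normal(489/142, 70/71)
obs 4: x=9/4 → posterior Normal(347/104, 35/39)
obs 5: x=-1/2 → posterior Normal(1027/340, 14/17)
obs 6: x=-5/4 → posterior Normal(62/23, 35/46)
obs 7: x=2 → posterior Normal(262/99, 70/99)
obs 8: x=-5/2 → posterior Normal(489/212, 35/53)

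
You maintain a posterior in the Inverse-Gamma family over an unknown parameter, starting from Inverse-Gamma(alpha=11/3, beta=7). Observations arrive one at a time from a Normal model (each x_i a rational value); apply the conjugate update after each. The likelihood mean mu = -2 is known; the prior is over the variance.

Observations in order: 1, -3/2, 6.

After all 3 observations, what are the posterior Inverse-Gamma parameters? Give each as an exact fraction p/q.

alpha=31/6, beta=349/8

obs 1: x=1 → posterior Inverse-Gamma(25/6, 23/2)
obs 2: x=-3/2 → posterior Inverse-Gamma(14/3, 93/8)
obs 3: x=6 → posterior Inverse-Gamma(31/6, 349/8)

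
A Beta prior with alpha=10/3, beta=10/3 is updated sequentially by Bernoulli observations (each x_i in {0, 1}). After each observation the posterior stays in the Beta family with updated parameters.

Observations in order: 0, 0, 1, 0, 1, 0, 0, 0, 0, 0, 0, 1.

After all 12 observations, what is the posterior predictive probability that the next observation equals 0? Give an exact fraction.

37/56

obs 1: x=0 → posterior Beta(10/3, 13/3)
obs 2: x=0 → posterior Beta(10/3, 16/3)
obs 3: x=1 → posterior Beta(13/3, 16/3)
obs 4: x=0 → posterior Beta(13/3, 19/3)
obs 5: x=1 → posterior Beta(16/3, 19/3)
obs 6: x=0 → posterior Beta(16/3, 22/3)
obs 7: x=0 → posterior Beta(16/3, 25/3)
obs 8: x=0 → posterior Beta(16/3, 28/3)
obs 9: x=0 → posterior Beta(16/3, 31/3)
obs 10: x=0 → posterior Beta(16/3, 34/3)
obs 11: x=0 → posterior Beta(16/3, 37/3)
obs 12: x=1 → posterior Beta(19/3, 37/3)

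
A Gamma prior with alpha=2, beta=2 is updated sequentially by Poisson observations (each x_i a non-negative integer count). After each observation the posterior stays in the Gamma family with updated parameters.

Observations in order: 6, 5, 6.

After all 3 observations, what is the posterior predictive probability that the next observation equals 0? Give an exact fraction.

19073486328125/609359740010496

obs 1: x=6 → posterior Gamma(8, 3)
obs 2: x=5 → posterior Gamma(13, 4)
obs 3: x=6 → posterior Gamma(19, 5)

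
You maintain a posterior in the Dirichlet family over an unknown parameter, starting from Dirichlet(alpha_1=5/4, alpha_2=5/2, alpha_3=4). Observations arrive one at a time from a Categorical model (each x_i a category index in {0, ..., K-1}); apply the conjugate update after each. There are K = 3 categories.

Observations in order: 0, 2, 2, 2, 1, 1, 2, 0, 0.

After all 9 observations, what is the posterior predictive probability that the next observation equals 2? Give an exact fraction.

32/67

obs 1: x=0 → posterior Dirichlet(9/4, 5/2, 4)
obs 2: x=2 → posterior Dirichlet(9/4, 5/2, 5)
obs 3: x=2 → posterior Dirichlet(9/4, 5/2, 6)
obs 4: x=2 → posterior Dirichlet(9/4, 5/2, 7)
obs 5: x=1 → posterior Dirichlet(9/4, 7/2, 7)
obs 6: x=1 → posterior Dirichlet(9/4, 9/2, 7)
obs 7: x=2 → posterior Dirichlet(9/4, 9/2, 8)
obs 8: x=0 → posterior Dirichlet(13/4, 9/2, 8)
obs 9: x=0 → posterior Dirichlet(17/4, 9/2, 8)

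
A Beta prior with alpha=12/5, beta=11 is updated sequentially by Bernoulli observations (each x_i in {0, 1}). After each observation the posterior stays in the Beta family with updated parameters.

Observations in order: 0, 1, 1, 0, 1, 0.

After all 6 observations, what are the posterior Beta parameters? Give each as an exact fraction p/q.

obs 1: x=0 → posterior Beta(12/5, 12)
obs 2: x=1 → posterior Beta(17/5, 12)
obs 3: x=1 → posterior Beta(22/5, 12)
obs 4: x=0 → posterior Beta(22/5, 13)
obs 5: x=1 → posterior Beta(27/5, 13)
obs 6: x=0 → posterior Beta(27/5, 14)

alpha=27/5, beta=14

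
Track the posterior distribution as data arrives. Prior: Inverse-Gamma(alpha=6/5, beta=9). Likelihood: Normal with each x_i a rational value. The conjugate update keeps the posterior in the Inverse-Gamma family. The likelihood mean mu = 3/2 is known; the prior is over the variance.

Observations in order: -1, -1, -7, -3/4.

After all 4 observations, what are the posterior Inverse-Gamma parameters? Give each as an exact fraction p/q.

obs 1: x=-1 → posterior Inverse-Gamma(17/10, 97/8)
obs 2: x=-1 → posterior Inverse-Gamma(11/5, 61/4)
obs 3: x=-7 → posterior Inverse-Gamma(27/10, 411/8)
obs 4: x=-3/4 → posterior Inverse-Gamma(16/5, 1725/32)

alpha=16/5, beta=1725/32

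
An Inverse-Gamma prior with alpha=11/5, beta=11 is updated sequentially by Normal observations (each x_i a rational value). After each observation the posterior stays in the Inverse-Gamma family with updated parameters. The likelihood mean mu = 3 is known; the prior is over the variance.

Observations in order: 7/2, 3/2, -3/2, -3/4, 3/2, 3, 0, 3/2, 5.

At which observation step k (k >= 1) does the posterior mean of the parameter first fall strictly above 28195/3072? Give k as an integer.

k = 4

obs 1: x=7/2 → posterior Inverse-Gamma(27/10, 89/8)
obs 2: x=3/2 → posterior Inverse-Gamma(16/5, 49/4)
obs 3: x=-3/2 → posterior Inverse-Gamma(37/10, 179/8)
obs 4: x=-3/4 → posterior Inverse-Gamma(21/5, 941/32)
obs 5: x=3/2 → posterior Inverse-Gamma(47/10, 977/32)
obs 6: x=3 → posterior Inverse-Gamma(26/5, 977/32)
obs 7: x=0 → posterior Inverse-Gamma(57/10, 1121/32)
obs 8: x=3/2 → posterior Inverse-Gamma(31/5, 1157/32)
obs 9: x=5 → posterior Inverse-Gamma(67/10, 1221/32)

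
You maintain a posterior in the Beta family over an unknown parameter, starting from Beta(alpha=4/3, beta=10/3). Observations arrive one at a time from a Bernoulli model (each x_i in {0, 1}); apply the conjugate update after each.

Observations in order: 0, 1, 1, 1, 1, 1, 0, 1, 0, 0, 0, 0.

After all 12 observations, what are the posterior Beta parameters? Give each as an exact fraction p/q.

obs 1: x=0 → posterior Beta(4/3, 13/3)
obs 2: x=1 → posterior Beta(7/3, 13/3)
obs 3: x=1 → posterior Beta(10/3, 13/3)
obs 4: x=1 → posterior Beta(13/3, 13/3)
obs 5: x=1 → posterior Beta(16/3, 13/3)
obs 6: x=1 → posterior Beta(19/3, 13/3)
obs 7: x=0 → posterior Beta(19/3, 16/3)
obs 8: x=1 → posterior Beta(22/3, 16/3)
obs 9: x=0 → posterior Beta(22/3, 19/3)
obs 10: x=0 → posterior Beta(22/3, 22/3)
obs 11: x=0 → posterior Beta(22/3, 25/3)
obs 12: x=0 → posterior Beta(22/3, 28/3)

alpha=22/3, beta=28/3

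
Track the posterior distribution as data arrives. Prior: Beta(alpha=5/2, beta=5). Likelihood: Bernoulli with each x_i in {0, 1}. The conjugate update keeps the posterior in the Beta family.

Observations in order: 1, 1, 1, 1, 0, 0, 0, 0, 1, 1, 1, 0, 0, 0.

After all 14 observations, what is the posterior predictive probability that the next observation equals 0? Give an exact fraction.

obs 1: x=1 → posterior Beta(7/2, 5)
obs 2: x=1 → posterior Beta(9/2, 5)
obs 3: x=1 → posterior Beta(11/2, 5)
obs 4: x=1 → posterior Beta(13/2, 5)
obs 5: x=0 → posterior Beta(13/2, 6)
obs 6: x=0 → posterior Beta(13/2, 7)
obs 7: x=0 → posterior Beta(13/2, 8)
obs 8: x=0 → posterior Beta(13/2, 9)
obs 9: x=1 → posterior Beta(15/2, 9)
obs 10: x=1 → posterior Beta(17/2, 9)
obs 11: x=1 → posterior Beta(19/2, 9)
obs 12: x=0 → posterior Beta(19/2, 10)
obs 13: x=0 → posterior Beta(19/2, 11)
obs 14: x=0 → posterior Beta(19/2, 12)

24/43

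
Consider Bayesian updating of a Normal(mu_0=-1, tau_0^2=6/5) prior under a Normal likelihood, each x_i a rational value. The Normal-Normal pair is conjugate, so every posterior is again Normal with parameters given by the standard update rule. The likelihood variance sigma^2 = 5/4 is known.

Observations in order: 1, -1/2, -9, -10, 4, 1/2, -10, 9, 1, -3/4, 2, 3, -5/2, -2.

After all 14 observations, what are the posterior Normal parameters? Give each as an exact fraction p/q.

mu_0=-367/361, tau_0^2=30/361

obs 1: x=1 → posterior Normal(-1/49, 30/49)
obs 2: x=-1/2 → posterior Normal(-13/73, 30/73)
obs 3: x=-9 → posterior Normal(-229/97, 30/97)
obs 4: x=-10 → posterior Normal(-469/121, 30/121)
obs 5: x=4 → posterior Normal(-373/145, 6/29)
obs 6: x=1/2 → posterior Normal(-361/169, 30/169)
obs 7: x=-10 → posterior Normal(-601/193, 30/193)
obs 8: x=9 → posterior Normal(-55/31, 30/217)
obs 9: x=1 → posterior Normal(-361/241, 30/241)
obs 10: x=-3/4 → posterior Normal(-379/265, 6/53)
obs 11: x=2 → posterior Normal(-331/289, 30/289)
obs 12: x=3 → posterior Normal(-259/313, 30/313)
obs 13: x=-5/2 → posterior Normal(-319/337, 30/337)
obs 14: x=-2 → posterior Normal(-367/361, 30/361)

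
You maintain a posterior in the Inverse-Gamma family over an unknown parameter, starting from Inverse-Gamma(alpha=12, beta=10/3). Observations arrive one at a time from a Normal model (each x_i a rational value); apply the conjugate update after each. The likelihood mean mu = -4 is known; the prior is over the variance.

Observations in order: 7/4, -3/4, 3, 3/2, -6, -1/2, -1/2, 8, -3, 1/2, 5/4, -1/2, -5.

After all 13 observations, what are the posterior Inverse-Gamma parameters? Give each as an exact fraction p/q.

obs 1: x=7/4 → posterior Inverse-Gamma(25/2, 1907/96)
obs 2: x=-3/4 → posterior Inverse-Gamma(13, 1207/48)
obs 3: x=3 → posterior Inverse-Gamma(27/2, 2383/48)
obs 4: x=3/2 → posterior Inverse-Gamma(14, 3109/48)
obs 5: x=-6 → posterior Inverse-Gamma(29/2, 3205/48)
obs 6: x=-1/2 → posterior Inverse-Gamma(15, 3499/48)
obs 7: x=-1/2 → posterior Inverse-Gamma(31/2, 3793/48)
obs 8: x=8 → posterior Inverse-Gamma(16, 7249/48)
obs 9: x=-3 → posterior Inverse-Gamma(33/2, 7273/48)
obs 10: x=1/2 → posterior Inverse-Gamma(17, 7759/48)
obs 11: x=5/4 → posterior Inverse-Gamma(35/2, 16841/96)
obs 12: x=-1/2 → posterior Inverse-Gamma(18, 17429/96)
obs 13: x=-5 → posterior Inverse-Gamma(37/2, 17477/96)

alpha=37/2, beta=17477/96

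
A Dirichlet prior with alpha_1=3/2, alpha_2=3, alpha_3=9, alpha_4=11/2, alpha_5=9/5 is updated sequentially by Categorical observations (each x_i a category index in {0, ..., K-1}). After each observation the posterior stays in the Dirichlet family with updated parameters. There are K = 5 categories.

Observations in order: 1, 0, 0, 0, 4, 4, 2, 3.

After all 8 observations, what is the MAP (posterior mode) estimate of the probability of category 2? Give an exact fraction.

obs 1: x=1 → posterior Dirichlet(3/2, 4, 9, 11/2, 9/5)
obs 2: x=0 → posterior Dirichlet(5/2, 4, 9, 11/2, 9/5)
obs 3: x=0 → posterior Dirichlet(7/2, 4, 9, 11/2, 9/5)
obs 4: x=0 → posterior Dirichlet(9/2, 4, 9, 11/2, 9/5)
obs 5: x=4 → posterior Dirichlet(9/2, 4, 9, 11/2, 14/5)
obs 6: x=4 → posterior Dirichlet(9/2, 4, 9, 11/2, 19/5)
obs 7: x=2 → posterior Dirichlet(9/2, 4, 10, 11/2, 19/5)
obs 8: x=3 → posterior Dirichlet(9/2, 4, 10, 13/2, 19/5)

45/119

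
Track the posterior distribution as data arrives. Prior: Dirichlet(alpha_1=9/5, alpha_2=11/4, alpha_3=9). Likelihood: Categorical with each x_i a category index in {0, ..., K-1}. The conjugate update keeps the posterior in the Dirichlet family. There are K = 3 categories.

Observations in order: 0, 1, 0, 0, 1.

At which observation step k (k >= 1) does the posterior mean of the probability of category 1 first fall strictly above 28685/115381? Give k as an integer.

k = 5

obs 1: x=0 → posterior Dirichlet(14/5, 11/4, 9)
obs 2: x=1 → posterior Dirichlet(14/5, 15/4, 9)
obs 3: x=0 → posterior Dirichlet(19/5, 15/4, 9)
obs 4: x=0 → posterior Dirichlet(24/5, 15/4, 9)
obs 5: x=1 → posterior Dirichlet(24/5, 19/4, 9)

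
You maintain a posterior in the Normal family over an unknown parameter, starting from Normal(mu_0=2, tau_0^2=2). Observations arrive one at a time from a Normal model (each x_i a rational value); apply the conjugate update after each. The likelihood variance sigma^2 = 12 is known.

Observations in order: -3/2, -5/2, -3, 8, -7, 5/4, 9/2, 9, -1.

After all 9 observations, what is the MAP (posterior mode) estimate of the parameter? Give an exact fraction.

79/60

obs 1: x=-3/2 → posterior Normal(3/2, 12/7)
obs 2: x=-5/2 → posterior Normal(1, 3/2)
obs 3: x=-3 → posterior Normal(5/9, 4/3)
obs 4: x=8 → posterior Normal(13/10, 6/5)
obs 5: x=-7 → posterior Normal(6/11, 12/11)
obs 6: x=5/4 → posterior Normal(29/48, 1)
obs 7: x=9/2 → posterior Normal(47/52, 12/13)
obs 8: x=9 → posterior Normal(83/56, 6/7)
obs 9: x=-1 → posterior Normal(79/60, 4/5)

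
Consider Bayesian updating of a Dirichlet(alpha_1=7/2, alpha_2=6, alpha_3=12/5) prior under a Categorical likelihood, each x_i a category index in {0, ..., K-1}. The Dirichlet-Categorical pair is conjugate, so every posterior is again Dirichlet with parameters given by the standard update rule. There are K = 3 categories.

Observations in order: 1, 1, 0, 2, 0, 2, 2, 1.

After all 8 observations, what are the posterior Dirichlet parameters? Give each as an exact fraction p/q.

alpha_1=11/2, alpha_2=9, alpha_3=27/5

obs 1: x=1 → posterior Dirichlet(7/2, 7, 12/5)
obs 2: x=1 → posterior Dirichlet(7/2, 8, 12/5)
obs 3: x=0 → posterior Dirichlet(9/2, 8, 12/5)
obs 4: x=2 → posterior Dirichlet(9/2, 8, 17/5)
obs 5: x=0 → posterior Dirichlet(11/2, 8, 17/5)
obs 6: x=2 → posterior Dirichlet(11/2, 8, 22/5)
obs 7: x=2 → posterior Dirichlet(11/2, 8, 27/5)
obs 8: x=1 → posterior Dirichlet(11/2, 9, 27/5)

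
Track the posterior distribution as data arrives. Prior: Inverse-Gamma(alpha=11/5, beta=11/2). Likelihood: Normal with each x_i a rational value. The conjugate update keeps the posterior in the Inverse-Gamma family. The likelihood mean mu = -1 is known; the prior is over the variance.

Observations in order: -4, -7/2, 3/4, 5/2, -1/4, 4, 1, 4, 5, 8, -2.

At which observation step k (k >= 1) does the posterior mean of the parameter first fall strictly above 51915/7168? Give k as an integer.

k = 6

obs 1: x=-4 → posterior Inverse-Gamma(27/10, 10)
obs 2: x=-7/2 → posterior Inverse-Gamma(16/5, 105/8)
obs 3: x=3/4 → posterior Inverse-Gamma(37/10, 469/32)
obs 4: x=5/2 → posterior Inverse-Gamma(21/5, 665/32)
obs 5: x=-1/4 → posterior Inverse-Gamma(47/10, 337/16)
obs 6: x=4 → posterior Inverse-Gamma(26/5, 537/16)
obs 7: x=1 → posterior Inverse-Gamma(57/10, 569/16)
obs 8: x=4 → posterior Inverse-Gamma(31/5, 769/16)
obs 9: x=5 → posterior Inverse-Gamma(67/10, 1057/16)
obs 10: x=8 → posterior Inverse-Gamma(36/5, 1705/16)
obs 11: x=-2 → posterior Inverse-Gamma(77/10, 1713/16)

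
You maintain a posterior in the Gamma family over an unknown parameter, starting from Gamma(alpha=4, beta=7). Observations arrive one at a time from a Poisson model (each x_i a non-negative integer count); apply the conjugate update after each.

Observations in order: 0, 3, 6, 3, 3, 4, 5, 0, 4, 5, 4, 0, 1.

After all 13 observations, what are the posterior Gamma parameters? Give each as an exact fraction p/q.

alpha=42, beta=20

obs 1: x=0 → posterior Gamma(4, 8)
obs 2: x=3 → posterior Gamma(7, 9)
obs 3: x=6 → posterior Gamma(13, 10)
obs 4: x=3 → posterior Gamma(16, 11)
obs 5: x=3 → posterior Gamma(19, 12)
obs 6: x=4 → posterior Gamma(23, 13)
obs 7: x=5 → posterior Gamma(28, 14)
obs 8: x=0 → posterior Gamma(28, 15)
obs 9: x=4 → posterior Gamma(32, 16)
obs 10: x=5 → posterior Gamma(37, 17)
obs 11: x=4 → posterior Gamma(41, 18)
obs 12: x=0 → posterior Gamma(41, 19)
obs 13: x=1 → posterior Gamma(42, 20)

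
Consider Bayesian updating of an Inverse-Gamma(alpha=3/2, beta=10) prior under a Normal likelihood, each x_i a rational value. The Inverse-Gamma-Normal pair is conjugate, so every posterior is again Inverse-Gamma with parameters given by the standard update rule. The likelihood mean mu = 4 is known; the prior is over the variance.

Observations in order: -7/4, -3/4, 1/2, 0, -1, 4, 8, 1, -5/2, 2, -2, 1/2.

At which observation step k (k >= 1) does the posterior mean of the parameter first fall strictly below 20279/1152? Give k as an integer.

obs 1: x=-7/4 → posterior Inverse-Gamma(2, 849/32)
obs 2: x=-3/4 → posterior Inverse-Gamma(5/2, 605/16)
obs 3: x=1/2 → posterior Inverse-Gamma(3, 703/16)
obs 4: x=0 → posterior Inverse-Gamma(7/2, 831/16)
obs 5: x=-1 → posterior Inverse-Gamma(4, 1031/16)
obs 6: x=4 → posterior Inverse-Gamma(9/2, 1031/16)
obs 7: x=8 → posterior Inverse-Gamma(5, 1159/16)
obs 8: x=1 → posterior Inverse-Gamma(11/2, 1231/16)
obs 9: x=-5/2 → posterior Inverse-Gamma(6, 1569/16)
obs 10: x=2 → posterior Inverse-Gamma(13/2, 1601/16)
obs 11: x=-2 → posterior Inverse-Gamma(7, 1889/16)
obs 12: x=1/2 → posterior Inverse-Gamma(15/2, 1987/16)

k = 8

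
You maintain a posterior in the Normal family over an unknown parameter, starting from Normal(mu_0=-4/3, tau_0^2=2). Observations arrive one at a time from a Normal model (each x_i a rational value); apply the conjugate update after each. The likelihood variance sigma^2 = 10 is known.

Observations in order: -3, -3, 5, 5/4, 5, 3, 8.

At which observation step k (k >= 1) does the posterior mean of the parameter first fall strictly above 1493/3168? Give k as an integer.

k = 7

obs 1: x=-3 → posterior Normal(-29/18, 5/3)
obs 2: x=-3 → posterior Normal(-38/21, 10/7)
obs 3: x=5 → posterior Normal(-23/24, 5/4)
obs 4: x=5/4 → posterior Normal(-77/108, 10/9)
obs 5: x=5 → posterior Normal(-17/120, 1)
obs 6: x=3 → posterior Normal(19/132, 10/11)
obs 7: x=8 → posterior Normal(115/144, 5/6)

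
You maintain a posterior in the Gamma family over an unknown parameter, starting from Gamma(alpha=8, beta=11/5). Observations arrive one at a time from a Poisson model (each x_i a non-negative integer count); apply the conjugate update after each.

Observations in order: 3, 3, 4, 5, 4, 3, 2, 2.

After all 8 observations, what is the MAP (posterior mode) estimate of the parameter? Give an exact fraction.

obs 1: x=3 → posterior Gamma(11, 16/5)
obs 2: x=3 → posterior Gamma(14, 21/5)
obs 3: x=4 → posterior Gamma(18, 26/5)
obs 4: x=5 → posterior Gamma(23, 31/5)
obs 5: x=4 → posterior Gamma(27, 36/5)
obs 6: x=3 → posterior Gamma(30, 41/5)
obs 7: x=2 → posterior Gamma(32, 46/5)
obs 8: x=2 → posterior Gamma(34, 51/5)

55/17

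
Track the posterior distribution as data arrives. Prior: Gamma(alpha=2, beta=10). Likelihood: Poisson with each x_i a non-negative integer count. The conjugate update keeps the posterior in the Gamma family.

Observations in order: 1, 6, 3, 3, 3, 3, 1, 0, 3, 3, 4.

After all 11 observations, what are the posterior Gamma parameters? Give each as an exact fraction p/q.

alpha=32, beta=21

obs 1: x=1 → posterior Gamma(3, 11)
obs 2: x=6 → posterior Gamma(9, 12)
obs 3: x=3 → posterior Gamma(12, 13)
obs 4: x=3 → posterior Gamma(15, 14)
obs 5: x=3 → posterior Gamma(18, 15)
obs 6: x=3 → posterior Gamma(21, 16)
obs 7: x=1 → posterior Gamma(22, 17)
obs 8: x=0 → posterior Gamma(22, 18)
obs 9: x=3 → posterior Gamma(25, 19)
obs 10: x=3 → posterior Gamma(28, 20)
obs 11: x=4 → posterior Gamma(32, 21)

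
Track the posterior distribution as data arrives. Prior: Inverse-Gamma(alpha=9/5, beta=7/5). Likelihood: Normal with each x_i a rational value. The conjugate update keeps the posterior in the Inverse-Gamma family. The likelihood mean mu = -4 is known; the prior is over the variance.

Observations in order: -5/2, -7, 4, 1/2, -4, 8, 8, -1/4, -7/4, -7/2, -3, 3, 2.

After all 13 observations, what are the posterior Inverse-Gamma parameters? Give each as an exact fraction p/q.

alpha=83/10, beta=19667/80

obs 1: x=-5/2 → posterior Inverse-Gamma(23/10, 101/40)
obs 2: x=-7 → posterior Inverse-Gamma(14/5, 281/40)
obs 3: x=4 → posterior Inverse-Gamma(33/10, 1561/40)
obs 4: x=1/2 → posterior Inverse-Gamma(19/5, 983/20)
obs 5: x=-4 → posterior Inverse-Gamma(43/10, 983/20)
obs 6: x=8 → posterior Inverse-Gamma(24/5, 2423/20)
obs 7: x=8 → posterior Inverse-Gamma(53/10, 3863/20)
obs 8: x=-1/4 → posterior Inverse-Gamma(29/5, 32029/160)
obs 9: x=-7/4 → posterior Inverse-Gamma(63/10, 16217/80)
obs 10: x=-7/2 → posterior Inverse-Gamma(34/5, 16227/80)
obs 11: x=-3 → posterior Inverse-Gamma(73/10, 16267/80)
obs 12: x=3 → posterior Inverse-Gamma(39/5, 18227/80)
obs 13: x=2 → posterior Inverse-Gamma(83/10, 19667/80)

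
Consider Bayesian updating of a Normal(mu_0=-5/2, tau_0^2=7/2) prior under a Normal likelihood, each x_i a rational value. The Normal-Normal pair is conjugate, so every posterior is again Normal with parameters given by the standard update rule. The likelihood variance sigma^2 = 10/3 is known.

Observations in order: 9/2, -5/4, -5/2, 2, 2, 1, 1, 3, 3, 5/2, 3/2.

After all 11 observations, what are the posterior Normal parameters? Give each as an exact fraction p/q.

obs 1: x=9/2 → posterior Normal(89/82, 70/41)
obs 2: x=-5/4 → posterior Normal(73/248, 35/31)
obs 3: x=-5/2 → posterior Normal(-137/332, 70/83)
obs 4: x=2 → posterior Normal(31/416, 35/52)
obs 5: x=2 → posterior Normal(199/500, 14/25)
obs 6: x=1 → posterior Normal(283/584, 35/73)
obs 7: x=1 → posterior Normal(367/668, 70/167)
obs 8: x=3 → posterior Normal(619/752, 35/94)
obs 9: x=3 → posterior Normal(871/836, 70/209)
obs 10: x=5/2 → posterior Normal(47/40, 7/23)
obs 11: x=3/2 → posterior Normal(1207/1004, 70/251)

mu_0=1207/1004, tau_0^2=70/251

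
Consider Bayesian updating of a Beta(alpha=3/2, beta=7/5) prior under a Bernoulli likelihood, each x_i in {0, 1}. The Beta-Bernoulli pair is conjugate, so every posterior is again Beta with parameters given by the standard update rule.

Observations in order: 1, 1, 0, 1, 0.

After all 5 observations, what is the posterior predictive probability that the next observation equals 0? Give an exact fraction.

obs 1: x=1 → posterior Beta(5/2, 7/5)
obs 2: x=1 → posterior Beta(7/2, 7/5)
obs 3: x=0 → posterior Beta(7/2, 12/5)
obs 4: x=1 → posterior Beta(9/2, 12/5)
obs 5: x=0 → posterior Beta(9/2, 17/5)

34/79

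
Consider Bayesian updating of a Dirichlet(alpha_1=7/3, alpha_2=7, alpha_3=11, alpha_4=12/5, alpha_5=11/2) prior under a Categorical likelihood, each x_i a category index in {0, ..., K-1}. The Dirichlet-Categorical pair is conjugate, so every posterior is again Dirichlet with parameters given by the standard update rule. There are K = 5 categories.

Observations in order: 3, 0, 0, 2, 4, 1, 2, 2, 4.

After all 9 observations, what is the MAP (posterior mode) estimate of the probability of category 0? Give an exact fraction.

100/967

obs 1: x=3 → posterior Dirichlet(7/3, 7, 11, 17/5, 11/2)
obs 2: x=0 → posterior Dirichlet(10/3, 7, 11, 17/5, 11/2)
obs 3: x=0 → posterior Dirichlet(13/3, 7, 11, 17/5, 11/2)
obs 4: x=2 → posterior Dirichlet(13/3, 7, 12, 17/5, 11/2)
obs 5: x=4 → posterior Dirichlet(13/3, 7, 12, 17/5, 13/2)
obs 6: x=1 → posterior Dirichlet(13/3, 8, 12, 17/5, 13/2)
obs 7: x=2 → posterior Dirichlet(13/3, 8, 13, 17/5, 13/2)
obs 8: x=2 → posterior Dirichlet(13/3, 8, 14, 17/5, 13/2)
obs 9: x=4 → posterior Dirichlet(13/3, 8, 14, 17/5, 15/2)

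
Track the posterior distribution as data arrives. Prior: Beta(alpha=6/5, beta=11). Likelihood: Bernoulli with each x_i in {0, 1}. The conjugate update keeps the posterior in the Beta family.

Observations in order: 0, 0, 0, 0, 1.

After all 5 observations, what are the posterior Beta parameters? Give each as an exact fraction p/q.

alpha=11/5, beta=15

obs 1: x=0 → posterior Beta(6/5, 12)
obs 2: x=0 → posterior Beta(6/5, 13)
obs 3: x=0 → posterior Beta(6/5, 14)
obs 4: x=0 → posterior Beta(6/5, 15)
obs 5: x=1 → posterior Beta(11/5, 15)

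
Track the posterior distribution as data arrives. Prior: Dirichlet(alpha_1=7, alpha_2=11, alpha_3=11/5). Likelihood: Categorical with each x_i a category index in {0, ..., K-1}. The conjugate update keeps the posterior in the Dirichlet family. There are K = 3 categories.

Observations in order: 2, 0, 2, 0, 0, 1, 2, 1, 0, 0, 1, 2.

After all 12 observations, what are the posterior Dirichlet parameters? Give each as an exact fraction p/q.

alpha_1=12, alpha_2=14, alpha_3=31/5

obs 1: x=2 → posterior Dirichlet(7, 11, 16/5)
obs 2: x=0 → posterior Dirichlet(8, 11, 16/5)
obs 3: x=2 → posterior Dirichlet(8, 11, 21/5)
obs 4: x=0 → posterior Dirichlet(9, 11, 21/5)
obs 5: x=0 → posterior Dirichlet(10, 11, 21/5)
obs 6: x=1 → posterior Dirichlet(10, 12, 21/5)
obs 7: x=2 → posterior Dirichlet(10, 12, 26/5)
obs 8: x=1 → posterior Dirichlet(10, 13, 26/5)
obs 9: x=0 → posterior Dirichlet(11, 13, 26/5)
obs 10: x=0 → posterior Dirichlet(12, 13, 26/5)
obs 11: x=1 → posterior Dirichlet(12, 14, 26/5)
obs 12: x=2 → posterior Dirichlet(12, 14, 31/5)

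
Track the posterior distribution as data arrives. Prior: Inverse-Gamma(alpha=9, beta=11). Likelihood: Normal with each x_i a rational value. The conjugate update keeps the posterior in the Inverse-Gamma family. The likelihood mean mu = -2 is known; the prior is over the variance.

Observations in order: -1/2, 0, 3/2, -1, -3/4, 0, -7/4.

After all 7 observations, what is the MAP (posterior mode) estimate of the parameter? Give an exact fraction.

obs 1: x=-1/2 → posterior Inverse-Gamma(19/2, 97/8)
obs 2: x=0 → posterior Inverse-Gamma(10, 113/8)
obs 3: x=3/2 → posterior Inverse-Gamma(21/2, 81/4)
obs 4: x=-1 → posterior Inverse-Gamma(11, 83/4)
obs 5: x=-3/4 → posterior Inverse-Gamma(23/2, 689/32)
obs 6: x=0 → posterior Inverse-Gamma(12, 753/32)
obs 7: x=-7/4 → posterior Inverse-Gamma(25/2, 377/16)

377/216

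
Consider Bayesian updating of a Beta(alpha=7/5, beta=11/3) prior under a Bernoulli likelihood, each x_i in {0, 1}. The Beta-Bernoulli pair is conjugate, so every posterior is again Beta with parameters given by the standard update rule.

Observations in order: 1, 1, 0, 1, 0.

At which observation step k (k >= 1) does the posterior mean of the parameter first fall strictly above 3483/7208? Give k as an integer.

obs 1: x=1 → posterior Beta(12/5, 11/3)
obs 2: x=1 → posterior Beta(17/5, 11/3)
obs 3: x=0 → posterior Beta(17/5, 14/3)
obs 4: x=1 → posterior Beta(22/5, 14/3)
obs 5: x=0 → posterior Beta(22/5, 17/3)

k = 4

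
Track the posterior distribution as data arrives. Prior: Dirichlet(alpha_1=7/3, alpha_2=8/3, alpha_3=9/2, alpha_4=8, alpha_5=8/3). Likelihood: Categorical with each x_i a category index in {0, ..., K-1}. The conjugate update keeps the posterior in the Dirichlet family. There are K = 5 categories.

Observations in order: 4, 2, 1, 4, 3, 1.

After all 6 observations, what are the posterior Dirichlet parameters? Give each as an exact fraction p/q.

obs 1: x=4 → posterior Dirichlet(7/3, 8/3, 9/2, 8, 11/3)
obs 2: x=2 → posterior Dirichlet(7/3, 8/3, 11/2, 8, 11/3)
obs 3: x=1 → posterior Dirichlet(7/3, 11/3, 11/2, 8, 11/3)
obs 4: x=4 → posterior Dirichlet(7/3, 11/3, 11/2, 8, 14/3)
obs 5: x=3 → posterior Dirichlet(7/3, 11/3, 11/2, 9, 14/3)
obs 6: x=1 → posterior Dirichlet(7/3, 14/3, 11/2, 9, 14/3)

alpha_1=7/3, alpha_2=14/3, alpha_3=11/2, alpha_4=9, alpha_5=14/3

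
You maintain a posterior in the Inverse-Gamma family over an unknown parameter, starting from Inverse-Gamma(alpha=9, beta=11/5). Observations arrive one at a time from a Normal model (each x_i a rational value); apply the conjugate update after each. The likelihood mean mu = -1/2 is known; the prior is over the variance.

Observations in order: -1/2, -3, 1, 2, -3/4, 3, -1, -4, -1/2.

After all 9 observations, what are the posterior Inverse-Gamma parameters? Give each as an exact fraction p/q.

obs 1: x=-1/2 → posterior Inverse-Gamma(19/2, 11/5)
obs 2: x=-3 → posterior Inverse-Gamma(10, 213/40)
obs 3: x=1 → posterior Inverse-Gamma(21/2, 129/20)
obs 4: x=2 → posterior Inverse-Gamma(11, 383/40)
obs 5: x=-3/4 → posterior Inverse-Gamma(23/2, 1537/160)
obs 6: x=3 → posterior Inverse-Gamma(12, 2517/160)
obs 7: x=-1 → posterior Inverse-Gamma(25/2, 2537/160)
obs 8: x=-4 → posterior Inverse-Gamma(13, 3517/160)
obs 9: x=-1/2 → posterior Inverse-Gamma(27/2, 3517/160)

alpha=27/2, beta=3517/160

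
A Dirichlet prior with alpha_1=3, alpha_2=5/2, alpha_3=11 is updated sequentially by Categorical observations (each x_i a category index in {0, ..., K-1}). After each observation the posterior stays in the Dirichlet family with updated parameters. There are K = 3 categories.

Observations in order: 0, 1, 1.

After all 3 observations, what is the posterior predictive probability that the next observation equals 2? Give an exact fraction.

22/39

obs 1: x=0 → posterior Dirichlet(4, 5/2, 11)
obs 2: x=1 → posterior Dirichlet(4, 7/2, 11)
obs 3: x=1 → posterior Dirichlet(4, 9/2, 11)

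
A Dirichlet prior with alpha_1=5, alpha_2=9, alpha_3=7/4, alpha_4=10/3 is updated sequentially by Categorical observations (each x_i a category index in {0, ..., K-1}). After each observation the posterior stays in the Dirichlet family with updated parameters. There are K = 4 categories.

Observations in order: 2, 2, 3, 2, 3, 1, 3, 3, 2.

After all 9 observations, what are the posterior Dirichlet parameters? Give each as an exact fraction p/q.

alpha_1=5, alpha_2=10, alpha_3=23/4, alpha_4=22/3

obs 1: x=2 → posterior Dirichlet(5, 9, 11/4, 10/3)
obs 2: x=2 → posterior Dirichlet(5, 9, 15/4, 10/3)
obs 3: x=3 → posterior Dirichlet(5, 9, 15/4, 13/3)
obs 4: x=2 → posterior Dirichlet(5, 9, 19/4, 13/3)
obs 5: x=3 → posterior Dirichlet(5, 9, 19/4, 16/3)
obs 6: x=1 → posterior Dirichlet(5, 10, 19/4, 16/3)
obs 7: x=3 → posterior Dirichlet(5, 10, 19/4, 19/3)
obs 8: x=3 → posterior Dirichlet(5, 10, 19/4, 22/3)
obs 9: x=2 → posterior Dirichlet(5, 10, 23/4, 22/3)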